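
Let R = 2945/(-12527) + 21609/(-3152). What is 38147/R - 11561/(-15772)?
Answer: -23753153040408273/4415822211076 ≈ -5379.1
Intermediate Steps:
R = -279978583/39485104 (R = 2945*(-1/12527) + 21609*(-1/3152) = -2945/12527 - 21609/3152 = -279978583/39485104 ≈ -7.0907)
38147/R - 11561/(-15772) = 38147/(-279978583/39485104) - 11561/(-15772) = 38147*(-39485104/279978583) - 11561*(-1/15772) = -1506238262288/279978583 + 11561/15772 = -23753153040408273/4415822211076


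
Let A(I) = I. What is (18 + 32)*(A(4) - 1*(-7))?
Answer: 550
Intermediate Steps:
(18 + 32)*(A(4) - 1*(-7)) = (18 + 32)*(4 - 1*(-7)) = 50*(4 + 7) = 50*11 = 550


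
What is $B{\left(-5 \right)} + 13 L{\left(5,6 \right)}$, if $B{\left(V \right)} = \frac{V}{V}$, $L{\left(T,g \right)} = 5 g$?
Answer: $391$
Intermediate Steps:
$B{\left(V \right)} = 1$
$B{\left(-5 \right)} + 13 L{\left(5,6 \right)} = 1 + 13 \cdot 5 \cdot 6 = 1 + 13 \cdot 30 = 1 + 390 = 391$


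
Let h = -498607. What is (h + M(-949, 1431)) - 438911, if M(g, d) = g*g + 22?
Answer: -36895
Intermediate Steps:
M(g, d) = 22 + g² (M(g, d) = g² + 22 = 22 + g²)
(h + M(-949, 1431)) - 438911 = (-498607 + (22 + (-949)²)) - 438911 = (-498607 + (22 + 900601)) - 438911 = (-498607 + 900623) - 438911 = 402016 - 438911 = -36895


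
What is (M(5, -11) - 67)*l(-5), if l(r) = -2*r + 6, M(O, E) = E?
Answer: -1248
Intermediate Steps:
l(r) = 6 - 2*r
(M(5, -11) - 67)*l(-5) = (-11 - 67)*(6 - 2*(-5)) = -78*(6 + 10) = -78*16 = -1248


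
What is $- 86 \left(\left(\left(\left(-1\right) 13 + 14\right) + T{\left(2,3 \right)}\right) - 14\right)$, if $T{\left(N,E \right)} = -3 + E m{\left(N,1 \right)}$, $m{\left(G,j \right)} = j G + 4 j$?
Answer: $-172$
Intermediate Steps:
$m{\left(G,j \right)} = 4 j + G j$ ($m{\left(G,j \right)} = G j + 4 j = 4 j + G j$)
$T{\left(N,E \right)} = -3 + E \left(4 + N\right)$ ($T{\left(N,E \right)} = -3 + E 1 \left(4 + N\right) = -3 + E \left(4 + N\right)$)
$- 86 \left(\left(\left(\left(-1\right) 13 + 14\right) + T{\left(2,3 \right)}\right) - 14\right) = - 86 \left(\left(\left(\left(-1\right) 13 + 14\right) - \left(3 - 3 \left(4 + 2\right)\right)\right) - 14\right) = - 86 \left(\left(\left(-13 + 14\right) + \left(-3 + 3 \cdot 6\right)\right) - 14\right) = - 86 \left(\left(1 + \left(-3 + 18\right)\right) - 14\right) = - 86 \left(\left(1 + 15\right) - 14\right) = - 86 \left(16 - 14\right) = \left(-86\right) 2 = -172$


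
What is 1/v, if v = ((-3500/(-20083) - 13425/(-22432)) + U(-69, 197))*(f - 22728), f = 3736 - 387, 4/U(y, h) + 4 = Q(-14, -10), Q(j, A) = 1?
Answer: 193072224/2097440660003 ≈ 9.2051e-5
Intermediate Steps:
U(y, h) = -4/3 (U(y, h) = 4/(-4 + 1) = 4/(-3) = 4*(-⅓) = -4/3)
f = 3349
v = 2097440660003/193072224 (v = ((-3500/(-20083) - 13425/(-22432)) - 4/3)*(3349 - 22728) = ((-3500*(-1/20083) - 13425*(-1/22432)) - 4/3)*(-19379) = ((500/2869 + 13425/22432) - 4/3)*(-19379) = (49732325/64357408 - 4/3)*(-19379) = -108232657/193072224*(-19379) = 2097440660003/193072224 ≈ 10864.)
1/v = 1/(2097440660003/193072224) = 193072224/2097440660003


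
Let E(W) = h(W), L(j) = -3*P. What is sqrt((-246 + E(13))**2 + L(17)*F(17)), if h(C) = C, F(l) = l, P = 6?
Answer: sqrt(53983) ≈ 232.34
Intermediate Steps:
L(j) = -18 (L(j) = -3*6 = -18)
E(W) = W
sqrt((-246 + E(13))**2 + L(17)*F(17)) = sqrt((-246 + 13)**2 - 18*17) = sqrt((-233)**2 - 306) = sqrt(54289 - 306) = sqrt(53983)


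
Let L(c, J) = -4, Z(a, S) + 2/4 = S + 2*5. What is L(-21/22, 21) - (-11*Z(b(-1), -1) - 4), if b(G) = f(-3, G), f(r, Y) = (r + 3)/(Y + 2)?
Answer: 187/2 ≈ 93.500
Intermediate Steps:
f(r, Y) = (3 + r)/(2 + Y)
b(G) = 0 (b(G) = (3 - 3)/(2 + G) = 0/(2 + G) = 0)
Z(a, S) = 19/2 + S (Z(a, S) = -½ + (S + 2*5) = -½ + (S + 10) = -½ + (10 + S) = 19/2 + S)
L(-21/22, 21) - (-11*Z(b(-1), -1) - 4) = -4 - (-11*(19/2 - 1) - 4) = -4 - (-11*17/2 - 4) = -4 - (-187/2 - 4) = -4 - 1*(-195/2) = -4 + 195/2 = 187/2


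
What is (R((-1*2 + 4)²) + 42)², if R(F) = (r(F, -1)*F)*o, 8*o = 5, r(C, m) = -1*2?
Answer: 1369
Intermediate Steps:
r(C, m) = -2
o = 5/8 (o = (⅛)*5 = 5/8 ≈ 0.62500)
R(F) = -5*F/4 (R(F) = -2*F*(5/8) = -5*F/4)
(R((-1*2 + 4)²) + 42)² = (-5*(-1*2 + 4)²/4 + 42)² = (-5*(-2 + 4)²/4 + 42)² = (-5/4*2² + 42)² = (-5/4*4 + 42)² = (-5 + 42)² = 37² = 1369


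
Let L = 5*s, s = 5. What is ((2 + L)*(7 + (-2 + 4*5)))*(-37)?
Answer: -24975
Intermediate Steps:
L = 25 (L = 5*5 = 25)
((2 + L)*(7 + (-2 + 4*5)))*(-37) = ((2 + 25)*(7 + (-2 + 4*5)))*(-37) = (27*(7 + (-2 + 20)))*(-37) = (27*(7 + 18))*(-37) = (27*25)*(-37) = 675*(-37) = -24975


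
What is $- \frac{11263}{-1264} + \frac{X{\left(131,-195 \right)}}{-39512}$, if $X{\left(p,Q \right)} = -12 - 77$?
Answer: $\frac{55642019}{6242896} \approx 8.9129$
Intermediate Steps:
$X{\left(p,Q \right)} = -89$
$- \frac{11263}{-1264} + \frac{X{\left(131,-195 \right)}}{-39512} = - \frac{11263}{-1264} - \frac{89}{-39512} = \left(-11263\right) \left(- \frac{1}{1264}\right) - - \frac{89}{39512} = \frac{11263}{1264} + \frac{89}{39512} = \frac{55642019}{6242896}$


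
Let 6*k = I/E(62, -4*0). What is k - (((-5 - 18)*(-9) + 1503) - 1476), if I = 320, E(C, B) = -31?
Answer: -21922/93 ≈ -235.72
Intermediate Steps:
k = -160/93 (k = (320/(-31))/6 = (320*(-1/31))/6 = (1/6)*(-320/31) = -160/93 ≈ -1.7204)
k - (((-5 - 18)*(-9) + 1503) - 1476) = -160/93 - (((-5 - 18)*(-9) + 1503) - 1476) = -160/93 - ((-23*(-9) + 1503) - 1476) = -160/93 - ((207 + 1503) - 1476) = -160/93 - (1710 - 1476) = -160/93 - 1*234 = -160/93 - 234 = -21922/93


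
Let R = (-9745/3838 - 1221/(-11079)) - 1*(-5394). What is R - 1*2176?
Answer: 45576649793/14173734 ≈ 3215.6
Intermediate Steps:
R = 76418694977/14173734 (R = (-9745*1/3838 - 1221*(-1/11079)) + 5394 = (-9745/3838 + 407/3693) + 5394 = -34426219/14173734 + 5394 = 76418694977/14173734 ≈ 5391.6)
R - 1*2176 = 76418694977/14173734 - 1*2176 = 76418694977/14173734 - 2176 = 45576649793/14173734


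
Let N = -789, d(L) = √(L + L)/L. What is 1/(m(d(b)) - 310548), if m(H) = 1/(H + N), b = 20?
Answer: -966613106211/300179768132725493 + √10/600359536265450986 ≈ -3.2201e-6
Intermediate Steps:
d(L) = √2/√L (d(L) = √(2*L)/L = (√2*√L)/L = √2/√L)
m(H) = 1/(-789 + H) (m(H) = 1/(H - 789) = 1/(-789 + H))
1/(m(d(b)) - 310548) = 1/(1/(-789 + √2/√20) - 310548) = 1/(1/(-789 + √2*(√5/10)) - 310548) = 1/(1/(-789 + √10/10) - 310548) = 1/(-310548 + 1/(-789 + √10/10))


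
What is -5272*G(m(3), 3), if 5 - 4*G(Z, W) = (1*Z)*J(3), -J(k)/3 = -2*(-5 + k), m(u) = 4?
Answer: -69854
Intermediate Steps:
J(k) = -30 + 6*k (J(k) = -(-6)*(-5 + k) = -3*(10 - 2*k) = -30 + 6*k)
G(Z, W) = 5/4 + 3*Z (G(Z, W) = 5/4 - 1*Z*(-30 + 6*3)/4 = 5/4 - Z*(-30 + 18)/4 = 5/4 - Z*(-12)/4 = 5/4 - (-3)*Z = 5/4 + 3*Z)
-5272*G(m(3), 3) = -5272*(5/4 + 3*4) = -5272*(5/4 + 12) = -5272*53/4 = -69854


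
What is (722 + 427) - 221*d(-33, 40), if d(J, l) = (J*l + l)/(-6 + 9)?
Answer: 286327/3 ≈ 95442.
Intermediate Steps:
d(J, l) = l/3 + J*l/3 (d(J, l) = (l + J*l)/3 = (l + J*l)*(⅓) = l/3 + J*l/3)
(722 + 427) - 221*d(-33, 40) = (722 + 427) - 221*40*(1 - 33)/3 = 1149 - 221*40*(-32)/3 = 1149 - 221*(-1280/3) = 1149 + 282880/3 = 286327/3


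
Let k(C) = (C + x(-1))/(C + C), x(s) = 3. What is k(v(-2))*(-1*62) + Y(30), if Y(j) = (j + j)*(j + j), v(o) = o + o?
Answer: 14369/4 ≈ 3592.3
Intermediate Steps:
v(o) = 2*o
Y(j) = 4*j² (Y(j) = (2*j)*(2*j) = 4*j²)
k(C) = (3 + C)/(2*C) (k(C) = (C + 3)/(C + C) = (3 + C)/((2*C)) = (3 + C)*(1/(2*C)) = (3 + C)/(2*C))
k(v(-2))*(-1*62) + Y(30) = ((3 + 2*(-2))/(2*((2*(-2)))))*(-1*62) + 4*30² = ((½)*(3 - 4)/(-4))*(-62) + 4*900 = ((½)*(-¼)*(-1))*(-62) + 3600 = (⅛)*(-62) + 3600 = -31/4 + 3600 = 14369/4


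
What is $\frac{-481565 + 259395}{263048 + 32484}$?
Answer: $- \frac{111085}{147766} \approx -0.75176$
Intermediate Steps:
$\frac{-481565 + 259395}{263048 + 32484} = - \frac{222170}{295532} = \left(-222170\right) \frac{1}{295532} = - \frac{111085}{147766}$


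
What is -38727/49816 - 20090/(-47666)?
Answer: -32506067/91328056 ≈ -0.35593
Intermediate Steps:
-38727/49816 - 20090/(-47666) = -38727*1/49816 - 20090*(-1/47666) = -2979/3832 + 10045/23833 = -32506067/91328056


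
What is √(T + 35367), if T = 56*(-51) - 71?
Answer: 2*√8110 ≈ 180.11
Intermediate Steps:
T = -2927 (T = -2856 - 71 = -2927)
√(T + 35367) = √(-2927 + 35367) = √32440 = 2*√8110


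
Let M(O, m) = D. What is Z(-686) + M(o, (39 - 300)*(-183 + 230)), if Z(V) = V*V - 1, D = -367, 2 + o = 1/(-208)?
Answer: 470228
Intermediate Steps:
o = -417/208 (o = -2 + 1/(-208) = -2 - 1/208 = -417/208 ≈ -2.0048)
Z(V) = -1 + V² (Z(V) = V² - 1 = -1 + V²)
M(O, m) = -367
Z(-686) + M(o, (39 - 300)*(-183 + 230)) = (-1 + (-686)²) - 367 = (-1 + 470596) - 367 = 470595 - 367 = 470228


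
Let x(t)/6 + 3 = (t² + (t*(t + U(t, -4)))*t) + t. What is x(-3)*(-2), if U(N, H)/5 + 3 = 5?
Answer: -792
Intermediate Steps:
U(N, H) = 10 (U(N, H) = -15 + 5*5 = -15 + 25 = 10)
x(t) = -18 + 6*t + 6*t² + 6*t²*(10 + t) (x(t) = -18 + 6*((t² + (t*(t + 10))*t) + t) = -18 + 6*((t² + (t*(10 + t))*t) + t) = -18 + 6*((t² + t²*(10 + t)) + t) = -18 + 6*(t + t² + t²*(10 + t)) = -18 + (6*t + 6*t² + 6*t²*(10 + t)) = -18 + 6*t + 6*t² + 6*t²*(10 + t))
x(-3)*(-2) = (-18 + 6*(-3) + 6*(-3)³ + 66*(-3)²)*(-2) = (-18 - 18 + 6*(-27) + 66*9)*(-2) = (-18 - 18 - 162 + 594)*(-2) = 396*(-2) = -792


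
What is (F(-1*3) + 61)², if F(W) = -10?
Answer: 2601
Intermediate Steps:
(F(-1*3) + 61)² = (-10 + 61)² = 51² = 2601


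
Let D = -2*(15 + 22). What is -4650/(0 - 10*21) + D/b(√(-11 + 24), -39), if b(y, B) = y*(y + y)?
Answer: 1756/91 ≈ 19.297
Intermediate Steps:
b(y, B) = 2*y² (b(y, B) = y*(2*y) = 2*y²)
D = -74 (D = -2*37 = -74)
-4650/(0 - 10*21) + D/b(√(-11 + 24), -39) = -4650/(0 - 10*21) - 74*1/(2*(-11 + 24)) = -4650/(0 - 210) - 74/(2*(√13)²) = -4650/(-210) - 74/(2*13) = -4650*(-1/210) - 74/26 = 155/7 - 74*1/26 = 155/7 - 37/13 = 1756/91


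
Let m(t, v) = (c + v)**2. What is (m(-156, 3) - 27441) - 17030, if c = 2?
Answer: -44446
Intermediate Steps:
m(t, v) = (2 + v)**2
(m(-156, 3) - 27441) - 17030 = ((2 + 3)**2 - 27441) - 17030 = (5**2 - 27441) - 17030 = (25 - 27441) - 17030 = -27416 - 17030 = -44446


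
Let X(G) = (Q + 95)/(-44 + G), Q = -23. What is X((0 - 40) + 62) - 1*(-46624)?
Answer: 512828/11 ≈ 46621.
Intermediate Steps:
X(G) = 72/(-44 + G) (X(G) = (-23 + 95)/(-44 + G) = 72/(-44 + G))
X((0 - 40) + 62) - 1*(-46624) = 72/(-44 + ((0 - 40) + 62)) - 1*(-46624) = 72/(-44 + (-40 + 62)) + 46624 = 72/(-44 + 22) + 46624 = 72/(-22) + 46624 = 72*(-1/22) + 46624 = -36/11 + 46624 = 512828/11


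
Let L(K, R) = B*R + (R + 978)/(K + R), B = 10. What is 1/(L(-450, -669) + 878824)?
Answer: 373/325305879 ≈ 1.1466e-6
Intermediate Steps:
L(K, R) = 10*R + (978 + R)/(K + R) (L(K, R) = 10*R + (R + 978)/(K + R) = 10*R + (978 + R)/(K + R))
1/(L(-450, -669) + 878824) = 1/((978 - 669 + 10*(-669)² + 10*(-450)*(-669))/(-450 - 669) + 878824) = 1/((978 - 669 + 10*447561 + 3010500)/(-1119) + 878824) = 1/(-(978 - 669 + 4475610 + 3010500)/1119 + 878824) = 1/(-1/1119*7486419 + 878824) = 1/(-2495473/373 + 878824) = 1/(325305879/373) = 373/325305879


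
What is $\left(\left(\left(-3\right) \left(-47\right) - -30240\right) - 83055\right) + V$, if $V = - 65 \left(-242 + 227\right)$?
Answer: $-51699$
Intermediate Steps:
$V = 975$ ($V = \left(-65\right) \left(-15\right) = 975$)
$\left(\left(\left(-3\right) \left(-47\right) - -30240\right) - 83055\right) + V = \left(\left(\left(-3\right) \left(-47\right) - -30240\right) - 83055\right) + 975 = \left(\left(141 + 30240\right) - 83055\right) + 975 = \left(30381 - 83055\right) + 975 = -52674 + 975 = -51699$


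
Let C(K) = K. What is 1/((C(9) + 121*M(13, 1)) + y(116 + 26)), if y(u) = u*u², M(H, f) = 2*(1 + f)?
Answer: 1/2863781 ≈ 3.4919e-7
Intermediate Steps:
M(H, f) = 2 + 2*f
y(u) = u³
1/((C(9) + 121*M(13, 1)) + y(116 + 26)) = 1/((9 + 121*(2 + 2*1)) + (116 + 26)³) = 1/((9 + 121*(2 + 2)) + 142³) = 1/((9 + 121*4) + 2863288) = 1/((9 + 484) + 2863288) = 1/(493 + 2863288) = 1/2863781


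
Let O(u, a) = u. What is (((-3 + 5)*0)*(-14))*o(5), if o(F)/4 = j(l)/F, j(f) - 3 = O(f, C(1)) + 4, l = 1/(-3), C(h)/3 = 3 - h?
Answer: 0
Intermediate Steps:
C(h) = 9 - 3*h (C(h) = 3*(3 - h) = 9 - 3*h)
l = -⅓ ≈ -0.33333
j(f) = 7 + f (j(f) = 3 + (f + 4) = 3 + (4 + f) = 7 + f)
o(F) = 80/(3*F) (o(F) = 4*((7 - ⅓)/F) = 4*(20/(3*F)) = 80/(3*F))
(((-3 + 5)*0)*(-14))*o(5) = (((-3 + 5)*0)*(-14))*((80/3)/5) = ((2*0)*(-14))*((80/3)*(⅕)) = (0*(-14))*(16/3) = 0*(16/3) = 0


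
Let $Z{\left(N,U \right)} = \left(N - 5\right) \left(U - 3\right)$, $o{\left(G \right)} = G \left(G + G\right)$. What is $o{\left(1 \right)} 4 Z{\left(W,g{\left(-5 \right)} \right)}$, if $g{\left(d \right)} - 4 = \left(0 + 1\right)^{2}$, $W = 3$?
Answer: $-32$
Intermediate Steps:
$o{\left(G \right)} = 2 G^{2}$ ($o{\left(G \right)} = G 2 G = 2 G^{2}$)
$g{\left(d \right)} = 5$ ($g{\left(d \right)} = 4 + \left(0 + 1\right)^{2} = 4 + 1^{2} = 4 + 1 = 5$)
$Z{\left(N,U \right)} = \left(-5 + N\right) \left(-3 + U\right)$
$o{\left(1 \right)} 4 Z{\left(W,g{\left(-5 \right)} \right)} = 2 \cdot 1^{2} \cdot 4 \left(15 - 25 - 9 + 3 \cdot 5\right) = 2 \cdot 1 \cdot 4 \left(15 - 25 - 9 + 15\right) = 2 \cdot 4 \left(-4\right) = 8 \left(-4\right) = -32$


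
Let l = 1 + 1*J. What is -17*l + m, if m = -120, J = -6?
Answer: -35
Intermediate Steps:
l = -5 (l = 1 + 1*(-6) = 1 - 6 = -5)
-17*l + m = -17*(-5) - 120 = 85 - 120 = -35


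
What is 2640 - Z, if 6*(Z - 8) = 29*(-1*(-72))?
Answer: 2284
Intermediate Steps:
Z = 356 (Z = 8 + (29*(-1*(-72)))/6 = 8 + (29*72)/6 = 8 + (⅙)*2088 = 8 + 348 = 356)
2640 - Z = 2640 - 1*356 = 2640 - 356 = 2284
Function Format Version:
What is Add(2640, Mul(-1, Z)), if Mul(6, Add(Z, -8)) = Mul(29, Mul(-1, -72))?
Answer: 2284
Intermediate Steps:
Z = 356 (Z = Add(8, Mul(Rational(1, 6), Mul(29, Mul(-1, -72)))) = Add(8, Mul(Rational(1, 6), Mul(29, 72))) = Add(8, Mul(Rational(1, 6), 2088)) = Add(8, 348) = 356)
Add(2640, Mul(-1, Z)) = Add(2640, Mul(-1, 356)) = Add(2640, -356) = 2284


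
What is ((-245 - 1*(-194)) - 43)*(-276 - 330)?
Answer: 56964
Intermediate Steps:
((-245 - 1*(-194)) - 43)*(-276 - 330) = ((-245 + 194) - 43)*(-606) = (-51 - 43)*(-606) = -94*(-606) = 56964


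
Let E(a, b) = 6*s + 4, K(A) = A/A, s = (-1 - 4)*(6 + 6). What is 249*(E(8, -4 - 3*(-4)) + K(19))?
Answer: -88395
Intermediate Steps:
s = -60 (s = -5*12 = -60)
K(A) = 1
E(a, b) = -356 (E(a, b) = 6*(-60) + 4 = -360 + 4 = -356)
249*(E(8, -4 - 3*(-4)) + K(19)) = 249*(-356 + 1) = 249*(-355) = -88395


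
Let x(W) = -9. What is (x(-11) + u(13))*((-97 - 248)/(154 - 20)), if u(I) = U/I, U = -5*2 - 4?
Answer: 45195/1742 ≈ 25.944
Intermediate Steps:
U = -14 (U = -10 - 4 = -14)
u(I) = -14/I
(x(-11) + u(13))*((-97 - 248)/(154 - 20)) = (-9 - 14/13)*((-97 - 248)/(154 - 20)) = (-9 - 14*1/13)*(-345/134) = (-9 - 14/13)*(-345*1/134) = -131/13*(-345/134) = 45195/1742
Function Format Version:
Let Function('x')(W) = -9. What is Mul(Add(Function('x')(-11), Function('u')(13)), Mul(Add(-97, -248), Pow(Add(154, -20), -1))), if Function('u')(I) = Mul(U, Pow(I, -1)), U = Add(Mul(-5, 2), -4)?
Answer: Rational(45195, 1742) ≈ 25.944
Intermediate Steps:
U = -14 (U = Add(-10, -4) = -14)
Function('u')(I) = Mul(-14, Pow(I, -1))
Mul(Add(Function('x')(-11), Function('u')(13)), Mul(Add(-97, -248), Pow(Add(154, -20), -1))) = Mul(Add(-9, Mul(-14, Pow(13, -1))), Mul(Add(-97, -248), Pow(Add(154, -20), -1))) = Mul(Add(-9, Mul(-14, Rational(1, 13))), Mul(-345, Pow(134, -1))) = Mul(Add(-9, Rational(-14, 13)), Mul(-345, Rational(1, 134))) = Mul(Rational(-131, 13), Rational(-345, 134)) = Rational(45195, 1742)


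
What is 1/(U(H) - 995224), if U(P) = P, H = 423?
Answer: -1/994801 ≈ -1.0052e-6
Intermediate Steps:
1/(U(H) - 995224) = 1/(423 - 995224) = 1/(-994801) = -1/994801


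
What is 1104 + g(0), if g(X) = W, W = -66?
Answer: 1038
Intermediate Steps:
g(X) = -66
1104 + g(0) = 1104 - 66 = 1038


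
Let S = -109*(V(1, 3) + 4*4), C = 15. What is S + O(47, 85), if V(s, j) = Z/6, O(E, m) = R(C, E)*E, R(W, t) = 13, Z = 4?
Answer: -3617/3 ≈ -1205.7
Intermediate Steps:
O(E, m) = 13*E
V(s, j) = ⅔ (V(s, j) = 4/6 = 4*(⅙) = ⅔)
S = -5450/3 (S = -109*(⅔ + 4*4) = -109*(⅔ + 16) = -109*50/3 = -5450/3 ≈ -1816.7)
S + O(47, 85) = -5450/3 + 13*47 = -5450/3 + 611 = -3617/3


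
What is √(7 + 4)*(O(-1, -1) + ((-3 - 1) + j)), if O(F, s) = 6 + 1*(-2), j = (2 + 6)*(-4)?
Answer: -32*√11 ≈ -106.13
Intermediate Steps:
j = -32 (j = 8*(-4) = -32)
O(F, s) = 4 (O(F, s) = 6 - 2 = 4)
√(7 + 4)*(O(-1, -1) + ((-3 - 1) + j)) = √(7 + 4)*(4 + ((-3 - 1) - 32)) = √11*(4 + (-4 - 32)) = √11*(4 - 36) = √11*(-32) = -32*√11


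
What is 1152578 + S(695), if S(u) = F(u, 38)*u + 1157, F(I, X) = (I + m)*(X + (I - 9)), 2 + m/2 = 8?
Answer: 356901995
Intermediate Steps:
m = 12 (m = -4 + 2*8 = -4 + 16 = 12)
F(I, X) = (12 + I)*(-9 + I + X) (F(I, X) = (I + 12)*(X + (I - 9)) = (12 + I)*(X + (-9 + I)) = (12 + I)*(-9 + I + X))
S(u) = 1157 + u*(348 + u**2 + 41*u) (S(u) = (-108 + u**2 + 3*u + 12*38 + u*38)*u + 1157 = (-108 + u**2 + 3*u + 456 + 38*u)*u + 1157 = (348 + u**2 + 41*u)*u + 1157 = u*(348 + u**2 + 41*u) + 1157 = 1157 + u*(348 + u**2 + 41*u))
1152578 + S(695) = 1152578 + (1157 + 695*(348 + 695**2 + 41*695)) = 1152578 + (1157 + 695*(348 + 483025 + 28495)) = 1152578 + (1157 + 695*511868) = 1152578 + (1157 + 355748260) = 1152578 + 355749417 = 356901995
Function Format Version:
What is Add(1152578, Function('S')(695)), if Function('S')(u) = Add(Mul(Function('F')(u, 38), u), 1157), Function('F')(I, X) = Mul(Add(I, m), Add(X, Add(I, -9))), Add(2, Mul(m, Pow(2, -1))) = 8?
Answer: 356901995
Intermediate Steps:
m = 12 (m = Add(-4, Mul(2, 8)) = Add(-4, 16) = 12)
Function('F')(I, X) = Mul(Add(12, I), Add(-9, I, X)) (Function('F')(I, X) = Mul(Add(I, 12), Add(X, Add(I, -9))) = Mul(Add(12, I), Add(X, Add(-9, I))) = Mul(Add(12, I), Add(-9, I, X)))
Function('S')(u) = Add(1157, Mul(u, Add(348, Pow(u, 2), Mul(41, u)))) (Function('S')(u) = Add(Mul(Add(-108, Pow(u, 2), Mul(3, u), Mul(12, 38), Mul(u, 38)), u), 1157) = Add(Mul(Add(-108, Pow(u, 2), Mul(3, u), 456, Mul(38, u)), u), 1157) = Add(Mul(Add(348, Pow(u, 2), Mul(41, u)), u), 1157) = Add(Mul(u, Add(348, Pow(u, 2), Mul(41, u))), 1157) = Add(1157, Mul(u, Add(348, Pow(u, 2), Mul(41, u)))))
Add(1152578, Function('S')(695)) = Add(1152578, Add(1157, Mul(695, Add(348, Pow(695, 2), Mul(41, 695))))) = Add(1152578, Add(1157, Mul(695, Add(348, 483025, 28495)))) = Add(1152578, Add(1157, Mul(695, 511868))) = Add(1152578, Add(1157, 355748260)) = Add(1152578, 355749417) = 356901995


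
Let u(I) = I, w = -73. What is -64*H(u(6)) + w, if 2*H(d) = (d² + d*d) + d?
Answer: -2569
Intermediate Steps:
H(d) = d² + d/2 (H(d) = ((d² + d*d) + d)/2 = ((d² + d²) + d)/2 = (2*d² + d)/2 = (d + 2*d²)/2 = d² + d/2)
-64*H(u(6)) + w = -384*(½ + 6) - 73 = -384*13/2 - 73 = -64*39 - 73 = -2496 - 73 = -2569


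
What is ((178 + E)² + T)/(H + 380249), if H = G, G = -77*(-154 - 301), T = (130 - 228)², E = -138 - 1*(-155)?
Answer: 47629/415284 ≈ 0.11469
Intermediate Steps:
E = 17 (E = -138 + 155 = 17)
T = 9604 (T = (-98)² = 9604)
G = 35035 (G = -77*(-455) = 35035)
H = 35035
((178 + E)² + T)/(H + 380249) = ((178 + 17)² + 9604)/(35035 + 380249) = (195² + 9604)/415284 = (38025 + 9604)*(1/415284) = 47629*(1/415284) = 47629/415284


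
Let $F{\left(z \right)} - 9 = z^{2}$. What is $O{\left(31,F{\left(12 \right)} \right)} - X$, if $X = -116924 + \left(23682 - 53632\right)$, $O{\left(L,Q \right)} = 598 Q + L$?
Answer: $238399$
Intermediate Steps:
$F{\left(z \right)} = 9 + z^{2}$
$O{\left(L,Q \right)} = L + 598 Q$
$X = -146874$ ($X = -116924 - 29950 = -146874$)
$O{\left(31,F{\left(12 \right)} \right)} - X = \left(31 + 598 \left(9 + 12^{2}\right)\right) - -146874 = \left(31 + 598 \left(9 + 144\right)\right) + 146874 = \left(31 + 598 \cdot 153\right) + 146874 = \left(31 + 91494\right) + 146874 = 91525 + 146874 = 238399$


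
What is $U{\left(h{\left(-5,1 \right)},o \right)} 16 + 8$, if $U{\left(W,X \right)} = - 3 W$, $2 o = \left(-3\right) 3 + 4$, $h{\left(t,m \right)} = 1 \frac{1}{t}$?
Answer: $\frac{88}{5} \approx 17.6$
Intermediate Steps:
$h{\left(t,m \right)} = \frac{1}{t}$
$o = - \frac{5}{2}$ ($o = \frac{\left(-3\right) 3 + 4}{2} = \frac{-9 + 4}{2} = \frac{1}{2} \left(-5\right) = - \frac{5}{2} \approx -2.5$)
$U{\left(h{\left(-5,1 \right)},o \right)} 16 + 8 = - \frac{3}{-5} \cdot 16 + 8 = \left(-3\right) \left(- \frac{1}{5}\right) 16 + 8 = \frac{3}{5} \cdot 16 + 8 = \frac{48}{5} + 8 = \frac{88}{5}$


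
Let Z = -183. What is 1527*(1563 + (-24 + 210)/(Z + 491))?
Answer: 367693965/154 ≈ 2.3876e+6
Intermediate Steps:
1527*(1563 + (-24 + 210)/(Z + 491)) = 1527*(1563 + (-24 + 210)/(-183 + 491)) = 1527*(1563 + 186/308) = 1527*(1563 + 186*(1/308)) = 1527*(1563 + 93/154) = 1527*(240795/154) = 367693965/154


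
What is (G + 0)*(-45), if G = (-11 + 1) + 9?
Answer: 45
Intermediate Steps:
G = -1 (G = -10 + 9 = -1)
(G + 0)*(-45) = (-1 + 0)*(-45) = -1*(-45) = 45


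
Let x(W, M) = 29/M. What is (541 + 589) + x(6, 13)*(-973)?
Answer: -13527/13 ≈ -1040.5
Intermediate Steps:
(541 + 589) + x(6, 13)*(-973) = (541 + 589) + (29/13)*(-973) = 1130 + (29*(1/13))*(-973) = 1130 + (29/13)*(-973) = 1130 - 28217/13 = -13527/13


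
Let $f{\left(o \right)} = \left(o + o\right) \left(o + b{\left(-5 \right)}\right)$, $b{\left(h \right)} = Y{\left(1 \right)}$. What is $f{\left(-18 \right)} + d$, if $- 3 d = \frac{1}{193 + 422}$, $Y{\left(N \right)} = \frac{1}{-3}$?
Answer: $\frac{1217699}{1845} \approx 660.0$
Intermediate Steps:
$Y{\left(N \right)} = - \frac{1}{3}$
$b{\left(h \right)} = - \frac{1}{3}$
$d = - \frac{1}{1845}$ ($d = - \frac{1}{3 \left(193 + 422\right)} = - \frac{1}{3 \cdot 615} = \left(- \frac{1}{3}\right) \frac{1}{615} = - \frac{1}{1845} \approx -0.00054201$)
$f{\left(o \right)} = 2 o \left(- \frac{1}{3} + o\right)$ ($f{\left(o \right)} = \left(o + o\right) \left(o - \frac{1}{3}\right) = 2 o \left(- \frac{1}{3} + o\right)$)
$f{\left(-18 \right)} + d = \frac{2}{3} \left(-18\right) \left(-1 + 3 \left(-18\right)\right) - \frac{1}{1845} = \frac{2}{3} \left(-18\right) \left(-1 - 54\right) - \frac{1}{1845} = \frac{2}{3} \left(-18\right) \left(-55\right) - \frac{1}{1845} = 660 - \frac{1}{1845} = \frac{1217699}{1845}$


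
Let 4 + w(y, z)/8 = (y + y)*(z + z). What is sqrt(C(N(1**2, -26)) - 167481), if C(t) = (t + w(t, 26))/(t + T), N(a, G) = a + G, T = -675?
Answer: I*sqrt(820510901)/70 ≈ 409.21*I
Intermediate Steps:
w(y, z) = -32 + 32*y*z (w(y, z) = -32 + 8*((y + y)*(z + z)) = -32 + 8*((2*y)*(2*z)) = -32 + 8*(4*y*z) = -32 + 32*y*z)
N(a, G) = G + a
C(t) = (-32 + 833*t)/(-675 + t) (C(t) = (t + (-32 + 32*t*26))/(t - 675) = (t + (-32 + 832*t))/(-675 + t) = (-32 + 833*t)/(-675 + t))
sqrt(C(N(1**2, -26)) - 167481) = sqrt((-32 + 833*(-26 + 1**2))/(-675 + (-26 + 1**2)) - 167481) = sqrt((-32 + 833*(-26 + 1))/(-675 + (-26 + 1)) - 167481) = sqrt((-32 + 833*(-25))/(-675 - 25) - 167481) = sqrt((-32 - 20825)/(-700) - 167481) = sqrt(-1/700*(-20857) - 167481) = sqrt(20857/700 - 167481) = sqrt(-117215843/700) = I*sqrt(820510901)/70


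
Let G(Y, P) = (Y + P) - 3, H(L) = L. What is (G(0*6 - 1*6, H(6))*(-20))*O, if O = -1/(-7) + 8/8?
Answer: 480/7 ≈ 68.571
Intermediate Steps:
O = 8/7 (O = -1*(-1/7) + 8*(1/8) = 1/7 + 1 = 8/7 ≈ 1.1429)
G(Y, P) = -3 + P + Y (G(Y, P) = (P + Y) - 3 = -3 + P + Y)
(G(0*6 - 1*6, H(6))*(-20))*O = ((-3 + 6 + (0*6 - 1*6))*(-20))*(8/7) = ((-3 + 6 + (0 - 6))*(-20))*(8/7) = ((-3 + 6 - 6)*(-20))*(8/7) = -3*(-20)*(8/7) = 60*(8/7) = 480/7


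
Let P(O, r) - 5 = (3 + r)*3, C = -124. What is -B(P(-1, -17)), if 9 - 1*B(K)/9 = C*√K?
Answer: -81 - 1116*I*√37 ≈ -81.0 - 6788.4*I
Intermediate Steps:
P(O, r) = 14 + 3*r (P(O, r) = 5 + (3 + r)*3 = 5 + (9 + 3*r) = 14 + 3*r)
B(K) = 81 + 1116*√K (B(K) = 81 - (-1116)*√K = 81 + 1116*√K)
-B(P(-1, -17)) = -(81 + 1116*√(14 + 3*(-17))) = -(81 + 1116*√(14 - 51)) = -(81 + 1116*√(-37)) = -(81 + 1116*(I*√37)) = -(81 + 1116*I*√37) = -81 - 1116*I*√37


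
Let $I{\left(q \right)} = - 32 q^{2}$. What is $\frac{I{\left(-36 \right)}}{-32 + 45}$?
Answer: $- \frac{41472}{13} \approx -3190.2$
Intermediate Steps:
$\frac{I{\left(-36 \right)}}{-32 + 45} = \frac{\left(-32\right) \left(-36\right)^{2}}{-32 + 45} = \frac{\left(-32\right) 1296}{13} = \left(-41472\right) \frac{1}{13} = - \frac{41472}{13}$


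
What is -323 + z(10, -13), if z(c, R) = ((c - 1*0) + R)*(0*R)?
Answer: -323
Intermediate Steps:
z(c, R) = 0 (z(c, R) = ((c + 0) + R)*0 = (c + R)*0 = (R + c)*0 = 0)
-323 + z(10, -13) = -323 + 0 = -323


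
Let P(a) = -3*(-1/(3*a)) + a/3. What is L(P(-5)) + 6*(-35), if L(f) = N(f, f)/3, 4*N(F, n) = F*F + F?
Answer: -141659/675 ≈ -209.87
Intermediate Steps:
N(F, n) = F/4 + F²/4 (N(F, n) = (F*F + F)/4 = (F² + F)/4 = (F + F²)/4 = F/4 + F²/4)
P(a) = 1/a + a/3 (P(a) = -(-1)/a + a*(⅓) = 1/a + a/3)
L(f) = f*(1 + f)/12 (L(f) = (f*(1 + f)/4)/3 = (f*(1 + f)/4)*(⅓) = f*(1 + f)/12)
L(P(-5)) + 6*(-35) = (1/(-5) + (⅓)*(-5))*(1 + (1/(-5) + (⅓)*(-5)))/12 + 6*(-35) = (-⅕ - 5/3)*(1 + (-⅕ - 5/3))/12 - 210 = (1/12)*(-28/15)*(1 - 28/15) - 210 = (1/12)*(-28/15)*(-13/15) - 210 = 91/675 - 210 = -141659/675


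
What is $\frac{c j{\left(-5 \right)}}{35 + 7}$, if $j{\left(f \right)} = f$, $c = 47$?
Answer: $- \frac{235}{42} \approx -5.5952$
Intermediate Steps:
$\frac{c j{\left(-5 \right)}}{35 + 7} = \frac{47 \left(-5\right)}{35 + 7} = - \frac{235}{42}$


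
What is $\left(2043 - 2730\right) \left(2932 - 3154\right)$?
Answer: $152514$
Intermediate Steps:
$\left(2043 - 2730\right) \left(2932 - 3154\right) = - 687 \left(2932 - 3154\right) = \left(-687\right) \left(-222\right) = 152514$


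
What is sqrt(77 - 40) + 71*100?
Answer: 7100 + sqrt(37) ≈ 7106.1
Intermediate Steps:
sqrt(77 - 40) + 71*100 = sqrt(37) + 7100 = 7100 + sqrt(37)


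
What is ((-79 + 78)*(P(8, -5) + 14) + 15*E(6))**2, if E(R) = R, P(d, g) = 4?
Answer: 5184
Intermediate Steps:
((-79 + 78)*(P(8, -5) + 14) + 15*E(6))**2 = ((-79 + 78)*(4 + 14) + 15*6)**2 = (-1*18 + 90)**2 = (-18 + 90)**2 = 72**2 = 5184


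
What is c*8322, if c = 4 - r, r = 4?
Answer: 0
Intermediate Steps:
c = 0 (c = 4 - 1*4 = 4 - 4 = 0)
c*8322 = 0*8322 = 0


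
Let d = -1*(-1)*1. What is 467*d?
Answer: 467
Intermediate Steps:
d = 1 (d = 1*1 = 1)
467*d = 467*1 = 467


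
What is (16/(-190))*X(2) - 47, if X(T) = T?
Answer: -4481/95 ≈ -47.168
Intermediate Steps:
(16/(-190))*X(2) - 47 = (16/(-190))*2 - 47 = (16*(-1/190))*2 - 47 = -8/95*2 - 47 = -16/95 - 47 = -4481/95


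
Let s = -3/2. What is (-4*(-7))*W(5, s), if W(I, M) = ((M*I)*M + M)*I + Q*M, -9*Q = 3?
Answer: 1379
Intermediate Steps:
s = -3/2 (s = -3*½ = -3/2 ≈ -1.5000)
Q = -⅓ (Q = -⅑*3 = -⅓ ≈ -0.33333)
W(I, M) = -M/3 + I*(M + I*M²) (W(I, M) = ((M*I)*M + M)*I - M/3 = ((I*M)*M + M)*I - M/3 = (I*M² + M)*I - M/3 = (M + I*M²)*I - M/3 = I*(M + I*M²) - M/3 = -M/3 + I*(M + I*M²))
(-4*(-7))*W(5, s) = (-4*(-7))*(-3*(-⅓ + 5 - 3/2*5²)/2) = 28*(-3*(-⅓ + 5 - 3/2*25)/2) = 28*(-3*(-⅓ + 5 - 75/2)/2) = 28*(-3/2*(-197/6)) = 28*(197/4) = 1379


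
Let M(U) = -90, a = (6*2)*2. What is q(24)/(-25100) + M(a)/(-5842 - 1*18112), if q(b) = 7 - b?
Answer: 1333109/300622700 ≈ 0.0044345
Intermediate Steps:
a = 24 (a = 12*2 = 24)
q(24)/(-25100) + M(a)/(-5842 - 1*18112) = (7 - 1*24)/(-25100) - 90/(-5842 - 1*18112) = (7 - 24)*(-1/25100) - 90/(-5842 - 18112) = -17*(-1/25100) - 90/(-23954) = 17/25100 - 90*(-1/23954) = 17/25100 + 45/11977 = 1333109/300622700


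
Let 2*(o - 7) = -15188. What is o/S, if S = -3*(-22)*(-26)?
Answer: 2529/572 ≈ 4.4213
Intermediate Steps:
S = -1716 (S = 66*(-26) = -1716)
o = -7587 (o = 7 + (½)*(-15188) = 7 - 7594 = -7587)
o/S = -7587/(-1716) = -7587*(-1/1716) = 2529/572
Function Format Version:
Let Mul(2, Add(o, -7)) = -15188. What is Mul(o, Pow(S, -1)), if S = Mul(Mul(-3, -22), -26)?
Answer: Rational(2529, 572) ≈ 4.4213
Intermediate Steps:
S = -1716 (S = Mul(66, -26) = -1716)
o = -7587 (o = Add(7, Mul(Rational(1, 2), -15188)) = Add(7, -7594) = -7587)
Mul(o, Pow(S, -1)) = Mul(-7587, Pow(-1716, -1)) = Mul(-7587, Rational(-1, 1716)) = Rational(2529, 572)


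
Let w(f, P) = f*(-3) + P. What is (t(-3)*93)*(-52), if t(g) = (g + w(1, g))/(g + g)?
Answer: -7254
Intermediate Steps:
w(f, P) = P - 3*f (w(f, P) = -3*f + P = P - 3*f)
t(g) = (-3 + 2*g)/(2*g) (t(g) = (g + (g - 3*1))/(g + g) = (g + (g - 3))/((2*g)) = (g + (-3 + g))*(1/(2*g)) = (-3 + 2*g)*(1/(2*g)) = (-3 + 2*g)/(2*g))
(t(-3)*93)*(-52) = (((-3/2 - 3)/(-3))*93)*(-52) = (-1/3*(-9/2)*93)*(-52) = ((3/2)*93)*(-52) = (279/2)*(-52) = -7254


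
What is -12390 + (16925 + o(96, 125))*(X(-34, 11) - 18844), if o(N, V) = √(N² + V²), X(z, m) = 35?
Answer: -318354715 - 18809*√24841 ≈ -3.2132e+8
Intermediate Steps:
-12390 + (16925 + o(96, 125))*(X(-34, 11) - 18844) = -12390 + (16925 + √(96² + 125²))*(35 - 18844) = -12390 + (16925 + √(9216 + 15625))*(-18809) = -12390 + (16925 + √24841)*(-18809) = -12390 + (-318342325 - 18809*√24841) = -318354715 - 18809*√24841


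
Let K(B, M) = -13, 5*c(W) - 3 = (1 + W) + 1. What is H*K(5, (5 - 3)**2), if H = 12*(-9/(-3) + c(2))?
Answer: -3432/5 ≈ -686.40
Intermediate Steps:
c(W) = 1 + W/5 (c(W) = 3/5 + ((1 + W) + 1)/5 = 3/5 + (2 + W)/5 = 3/5 + (2/5 + W/5) = 1 + W/5)
H = 264/5 (H = 12*(-9/(-3) + (1 + (1/5)*2)) = 12*(-9*(-1)/3 + (1 + 2/5)) = 12*(-3*(-1) + 7/5) = 12*(3 + 7/5) = 12*(22/5) = 264/5 ≈ 52.800)
H*K(5, (5 - 3)**2) = (264/5)*(-13) = -3432/5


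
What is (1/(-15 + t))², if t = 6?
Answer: 1/81 ≈ 0.012346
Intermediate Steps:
(1/(-15 + t))² = (1/(-15 + 6))² = (1/(-9))² = (-⅑)² = 1/81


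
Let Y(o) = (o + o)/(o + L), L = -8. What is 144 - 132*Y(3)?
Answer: 1512/5 ≈ 302.40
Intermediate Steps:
Y(o) = 2*o/(-8 + o) (Y(o) = (o + o)/(o - 8) = (2*o)/(-8 + o) = 2*o/(-8 + o))
144 - 132*Y(3) = 144 - 264*3/(-8 + 3) = 144 - 264*3/(-5) = 144 - 264*3*(-1)/5 = 144 - 132*(-6/5) = 144 + 792/5 = 1512/5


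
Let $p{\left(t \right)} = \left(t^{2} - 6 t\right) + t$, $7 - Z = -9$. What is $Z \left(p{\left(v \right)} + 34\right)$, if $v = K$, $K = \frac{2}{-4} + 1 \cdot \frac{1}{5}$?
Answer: $\frac{14236}{25} \approx 569.44$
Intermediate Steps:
$Z = 16$ ($Z = 7 - -9 = 7 + 9 = 16$)
$K = - \frac{3}{10}$ ($K = 2 \left(- \frac{1}{4}\right) + 1 \cdot \frac{1}{5} = - \frac{1}{2} + \frac{1}{5} = - \frac{3}{10} \approx -0.3$)
$v = - \frac{3}{10} \approx -0.3$
$p{\left(t \right)} = t^{2} - 5 t$
$Z \left(p{\left(v \right)} + 34\right) = 16 \left(- \frac{3 \left(-5 - \frac{3}{10}\right)}{10} + 34\right) = 16 \left(\left(- \frac{3}{10}\right) \left(- \frac{53}{10}\right) + 34\right) = 16 \left(\frac{159}{100} + 34\right) = 16 \cdot \frac{3559}{100} = \frac{14236}{25}$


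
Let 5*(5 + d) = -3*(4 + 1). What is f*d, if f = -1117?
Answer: 8936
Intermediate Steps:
d = -8 (d = -5 + (-3*(4 + 1))/5 = -5 + (-3*5)/5 = -5 + (1/5)*(-15) = -5 - 3 = -8)
f*d = -1117*(-8) = 8936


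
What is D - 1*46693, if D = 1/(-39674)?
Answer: -1852498083/39674 ≈ -46693.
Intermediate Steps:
D = -1/39674 ≈ -2.5205e-5
D - 1*46693 = -1/39674 - 1*46693 = -1/39674 - 46693 = -1852498083/39674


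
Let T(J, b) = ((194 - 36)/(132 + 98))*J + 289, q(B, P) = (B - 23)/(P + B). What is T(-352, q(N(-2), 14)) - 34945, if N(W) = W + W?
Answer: -4013248/115 ≈ -34898.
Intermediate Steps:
N(W) = 2*W
q(B, P) = (-23 + B)/(B + P)
T(J, b) = 289 + 79*J/115 (T(J, b) = (158/230)*J + 289 = (158*(1/230))*J + 289 = 79*J/115 + 289 = 289 + 79*J/115)
T(-352, q(N(-2), 14)) - 34945 = (289 + (79/115)*(-352)) - 34945 = (289 - 27808/115) - 34945 = 5427/115 - 34945 = -4013248/115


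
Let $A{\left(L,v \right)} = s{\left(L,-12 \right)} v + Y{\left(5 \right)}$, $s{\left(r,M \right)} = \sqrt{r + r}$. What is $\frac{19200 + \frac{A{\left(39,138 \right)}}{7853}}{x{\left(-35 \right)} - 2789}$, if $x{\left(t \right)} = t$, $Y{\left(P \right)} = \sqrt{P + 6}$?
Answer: $- \frac{2400}{353} - \frac{69 \sqrt{78}}{11088436} - \frac{\sqrt{11}}{22176872} \approx -6.7989$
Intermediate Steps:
$s{\left(r,M \right)} = \sqrt{2} \sqrt{r}$ ($s{\left(r,M \right)} = \sqrt{2 r} = \sqrt{2} \sqrt{r}$)
$Y{\left(P \right)} = \sqrt{6 + P}$
$A{\left(L,v \right)} = \sqrt{11} + v \sqrt{2} \sqrt{L}$ ($A{\left(L,v \right)} = \sqrt{2} \sqrt{L} v + \sqrt{6 + 5} = v \sqrt{2} \sqrt{L} + \sqrt{11} = \sqrt{11} + v \sqrt{2} \sqrt{L}$)
$\frac{19200 + \frac{A{\left(39,138 \right)}}{7853}}{x{\left(-35 \right)} - 2789} = \frac{19200 + \frac{\sqrt{11} + 138 \sqrt{2} \sqrt{39}}{7853}}{-35 - 2789} = \frac{19200 + \left(\sqrt{11} + 138 \sqrt{78}\right) \frac{1}{7853}}{-2824} = \left(19200 + \left(\frac{\sqrt{11}}{7853} + \frac{138 \sqrt{78}}{7853}\right)\right) \left(- \frac{1}{2824}\right) = \left(19200 + \frac{\sqrt{11}}{7853} + \frac{138 \sqrt{78}}{7853}\right) \left(- \frac{1}{2824}\right) = - \frac{2400}{353} - \frac{69 \sqrt{78}}{11088436} - \frac{\sqrt{11}}{22176872}$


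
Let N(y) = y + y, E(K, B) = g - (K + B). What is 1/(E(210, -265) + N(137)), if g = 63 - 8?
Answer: 1/384 ≈ 0.0026042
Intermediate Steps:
g = 55
E(K, B) = 55 - B - K (E(K, B) = 55 - (K + B) = 55 - (B + K) = 55 + (-B - K) = 55 - B - K)
N(y) = 2*y
1/(E(210, -265) + N(137)) = 1/((55 - 1*(-265) - 1*210) + 2*137) = 1/((55 + 265 - 210) + 274) = 1/(110 + 274) = 1/384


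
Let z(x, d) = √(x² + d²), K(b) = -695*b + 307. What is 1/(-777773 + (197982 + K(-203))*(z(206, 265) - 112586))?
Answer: -38209538937/1459955890079904427933 - 339374*√112661/1459955890079904427933 ≈ -2.6250e-11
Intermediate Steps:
K(b) = 307 - 695*b
z(x, d) = √(d² + x²)
1/(-777773 + (197982 + K(-203))*(z(206, 265) - 112586)) = 1/(-777773 + (197982 + (307 - 695*(-203)))*(√(265² + 206²) - 112586)) = 1/(-777773 + (197982 + (307 + 141085))*(√(70225 + 42436) - 112586)) = 1/(-777773 + (197982 + 141392)*(√112661 - 112586)) = 1/(-777773 + 339374*(-112586 + √112661)) = 1/(-777773 + (-38208761164 + 339374*√112661)) = 1/(-38209538937 + 339374*√112661)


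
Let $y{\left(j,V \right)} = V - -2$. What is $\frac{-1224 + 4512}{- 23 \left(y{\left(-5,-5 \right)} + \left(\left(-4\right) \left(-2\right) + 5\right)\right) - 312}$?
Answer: $- \frac{1644}{271} \approx -6.0664$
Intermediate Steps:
$y{\left(j,V \right)} = 2 + V$ ($y{\left(j,V \right)} = V + 2 = 2 + V$)
$\frac{-1224 + 4512}{- 23 \left(y{\left(-5,-5 \right)} + \left(\left(-4\right) \left(-2\right) + 5\right)\right) - 312} = \frac{-1224 + 4512}{- 23 \left(\left(2 - 5\right) + \left(\left(-4\right) \left(-2\right) + 5\right)\right) - 312} = \frac{3288}{- 23 \left(-3 + \left(8 + 5\right)\right) - 312} = \frac{3288}{- 23 \left(-3 + 13\right) - 312} = \frac{3288}{\left(-23\right) 10 - 312} = \frac{3288}{-230 - 312} = \frac{3288}{-542} = 3288 \left(- \frac{1}{542}\right) = - \frac{1644}{271}$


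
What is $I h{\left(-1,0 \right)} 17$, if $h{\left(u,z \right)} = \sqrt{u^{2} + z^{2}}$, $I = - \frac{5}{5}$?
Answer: $-17$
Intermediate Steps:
$I = -1$ ($I = \left(-5\right) \frac{1}{5} = -1$)
$I h{\left(-1,0 \right)} 17 = - \sqrt{\left(-1\right)^{2} + 0^{2}} \cdot 17 = - \sqrt{1 + 0} \cdot 17 = - \sqrt{1} \cdot 17 = \left(-1\right) 1 \cdot 17 = \left(-1\right) 17 = -17$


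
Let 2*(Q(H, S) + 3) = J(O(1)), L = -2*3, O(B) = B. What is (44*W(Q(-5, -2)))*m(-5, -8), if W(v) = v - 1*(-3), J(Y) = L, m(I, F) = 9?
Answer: -1188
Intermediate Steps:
L = -6
J(Y) = -6
Q(H, S) = -6 (Q(H, S) = -3 + (½)*(-6) = -3 - 3 = -6)
W(v) = 3 + v (W(v) = v + 3 = 3 + v)
(44*W(Q(-5, -2)))*m(-5, -8) = (44*(3 - 6))*9 = (44*(-3))*9 = -132*9 = -1188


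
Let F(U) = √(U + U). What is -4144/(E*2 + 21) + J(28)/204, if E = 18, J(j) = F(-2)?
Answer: -4144/57 + I/102 ≈ -72.702 + 0.0098039*I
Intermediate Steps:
F(U) = √2*√U (F(U) = √(2*U) = √2*√U)
J(j) = 2*I (J(j) = √2*√(-2) = √2*(I*√2) = 2*I)
-4144/(E*2 + 21) + J(28)/204 = -4144/(18*2 + 21) + (2*I)/204 = -4144/(36 + 21) + (2*I)*(1/204) = -4144/57 + I/102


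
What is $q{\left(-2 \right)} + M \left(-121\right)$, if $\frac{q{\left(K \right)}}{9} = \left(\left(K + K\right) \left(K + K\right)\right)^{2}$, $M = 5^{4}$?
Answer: $-73321$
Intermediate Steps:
$M = 625$
$q{\left(K \right)} = 144 K^{4}$ ($q{\left(K \right)} = 9 \left(\left(K + K\right) \left(K + K\right)\right)^{2} = 9 \left(2 K 2 K\right)^{2} = 9 \left(4 K^{2}\right)^{2} = 9 \cdot 16 K^{4} = 144 K^{4}$)
$q{\left(-2 \right)} + M \left(-121\right) = 144 \left(-2\right)^{4} + 625 \left(-121\right) = 144 \cdot 16 - 75625 = 2304 - 75625 = -73321$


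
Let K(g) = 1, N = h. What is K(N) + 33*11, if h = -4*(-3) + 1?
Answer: 364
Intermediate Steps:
h = 13 (h = 12 + 1 = 13)
N = 13
K(N) + 33*11 = 1 + 33*11 = 1 + 363 = 364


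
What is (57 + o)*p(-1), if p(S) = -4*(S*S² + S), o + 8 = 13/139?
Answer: 54592/139 ≈ 392.75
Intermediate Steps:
o = -1099/139 (o = -8 + 13/139 = -1099/139 ≈ -7.9065)
p(S) = -4*S - 4*S³ (p(S) = -4*(S³ + S) = -4*(S + S³) = -4*S - 4*S³)
(57 + o)*p(-1) = (57 - 1099/139)*(-4*(-1)*(1 + (-1)²)) = 6824*(-4*(-1)*(1 + 1))/139 = 6824*(-4*(-1)*2)/139 = (6824/139)*8 = 54592/139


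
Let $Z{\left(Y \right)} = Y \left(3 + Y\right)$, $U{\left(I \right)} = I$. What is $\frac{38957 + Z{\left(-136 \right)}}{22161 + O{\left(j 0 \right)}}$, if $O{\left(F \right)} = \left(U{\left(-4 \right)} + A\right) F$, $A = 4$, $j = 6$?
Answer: $\frac{19015}{7387} \approx 2.5741$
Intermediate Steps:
$O{\left(F \right)} = 0$ ($O{\left(F \right)} = \left(-4 + 4\right) F = 0 F = 0$)
$\frac{38957 + Z{\left(-136 \right)}}{22161 + O{\left(j 0 \right)}} = \frac{38957 - 136 \left(3 - 136\right)}{22161 + 0} = \frac{38957 - -18088}{22161} = \left(38957 + 18088\right) \frac{1}{22161} = 57045 \cdot \frac{1}{22161} = \frac{19015}{7387}$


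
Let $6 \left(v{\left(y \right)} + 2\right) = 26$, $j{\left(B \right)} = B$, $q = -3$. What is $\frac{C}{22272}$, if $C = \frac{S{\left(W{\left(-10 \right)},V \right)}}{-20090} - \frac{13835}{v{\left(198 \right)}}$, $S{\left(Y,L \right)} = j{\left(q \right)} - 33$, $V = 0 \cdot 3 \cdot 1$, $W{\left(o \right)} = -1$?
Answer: $- \frac{19853219}{74574080} \approx -0.26622$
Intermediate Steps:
$v{\left(y \right)} = \frac{7}{3}$ ($v{\left(y \right)} = -2 + \frac{1}{6} \cdot 26 = -2 + \frac{13}{3} = \frac{7}{3}$)
$V = 0$ ($V = 0 \cdot 1 = 0$)
$S{\left(Y,L \right)} = -36$ ($S{\left(Y,L \right)} = -3 - 33 = -36$)
$C = - \frac{59559657}{10045}$ ($C = - \frac{36}{-20090} - \frac{13835}{\frac{7}{3}} = \left(-36\right) \left(- \frac{1}{20090}\right) - \frac{41505}{7} = \frac{18}{10045} - \frac{41505}{7} = - \frac{59559657}{10045} \approx -5929.3$)
$\frac{C}{22272} = - \frac{59559657}{10045 \cdot 22272} = \left(- \frac{59559657}{10045}\right) \frac{1}{22272} = - \frac{19853219}{74574080}$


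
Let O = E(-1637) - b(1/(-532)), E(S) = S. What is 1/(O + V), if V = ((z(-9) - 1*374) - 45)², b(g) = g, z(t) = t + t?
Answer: 532/100724625 ≈ 5.2817e-6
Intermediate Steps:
z(t) = 2*t
O = -870883/532 (O = -1637 - 1/(-532) = -1637 - 1*(-1/532) = -1637 + 1/532 = -870883/532 ≈ -1637.0)
V = 190969 (V = ((2*(-9) - 1*374) - 45)² = ((-18 - 374) - 45)² = (-392 - 45)² = (-437)² = 190969)
1/(O + V) = 1/(-870883/532 + 190969) = 1/(100724625/532) = 532/100724625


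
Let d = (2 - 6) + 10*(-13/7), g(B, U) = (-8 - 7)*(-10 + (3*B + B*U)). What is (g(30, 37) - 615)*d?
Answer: 2917470/7 ≈ 4.1678e+5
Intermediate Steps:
g(B, U) = 150 - 45*B - 15*B*U (g(B, U) = -15*(-10 + 3*B + B*U) = 150 - 45*B - 15*B*U)
d = -158/7 (d = -4 + 10*(-13*⅐) = -4 + 10*(-13/7) = -4 - 130/7 = -158/7 ≈ -22.571)
(g(30, 37) - 615)*d = ((150 - 45*30 - 15*30*37) - 615)*(-158/7) = ((150 - 1350 - 16650) - 615)*(-158/7) = (-17850 - 615)*(-158/7) = -18465*(-158/7) = 2917470/7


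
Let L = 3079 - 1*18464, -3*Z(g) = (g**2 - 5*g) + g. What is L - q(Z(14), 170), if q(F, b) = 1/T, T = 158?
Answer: -2430831/158 ≈ -15385.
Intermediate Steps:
Z(g) = -g**2/3 + 4*g/3 (Z(g) = -((g**2 - 5*g) + g)/3 = -(g**2 - 4*g)/3 = -g**2/3 + 4*g/3)
q(F, b) = 1/158
L = -15385 (L = 3079 - 18464 = -15385)
L - q(Z(14), 170) = -15385 - 1*1/158 = -15385 - 1/158 = -2430831/158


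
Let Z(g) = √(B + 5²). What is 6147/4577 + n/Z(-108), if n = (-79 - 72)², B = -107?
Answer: 6147/4577 - 22801*I*√82/82 ≈ 1.343 - 2517.9*I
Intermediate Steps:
n = 22801 (n = (-151)² = 22801)
Z(g) = I*√82 (Z(g) = √(-107 + 5²) = √(-107 + 25) = √(-82) = I*√82)
6147/4577 + n/Z(-108) = 6147/4577 + 22801/((I*√82)) = 6147*(1/4577) + 22801*(-I*√82/82) = 6147/4577 - 22801*I*√82/82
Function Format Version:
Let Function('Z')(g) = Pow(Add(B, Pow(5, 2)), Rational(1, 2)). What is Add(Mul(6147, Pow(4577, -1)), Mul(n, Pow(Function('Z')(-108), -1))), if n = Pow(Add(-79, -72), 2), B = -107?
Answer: Add(Rational(6147, 4577), Mul(Rational(-22801, 82), I, Pow(82, Rational(1, 2)))) ≈ Add(1.3430, Mul(-2517.9, I))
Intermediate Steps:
n = 22801 (n = Pow(-151, 2) = 22801)
Function('Z')(g) = Mul(I, Pow(82, Rational(1, 2))) (Function('Z')(g) = Pow(Add(-107, Pow(5, 2)), Rational(1, 2)) = Pow(Add(-107, 25), Rational(1, 2)) = Pow(-82, Rational(1, 2)) = Mul(I, Pow(82, Rational(1, 2))))
Add(Mul(6147, Pow(4577, -1)), Mul(n, Pow(Function('Z')(-108), -1))) = Add(Mul(6147, Pow(4577, -1)), Mul(22801, Pow(Mul(I, Pow(82, Rational(1, 2))), -1))) = Add(Mul(6147, Rational(1, 4577)), Mul(22801, Mul(Rational(-1, 82), I, Pow(82, Rational(1, 2))))) = Add(Rational(6147, 4577), Mul(Rational(-22801, 82), I, Pow(82, Rational(1, 2))))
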